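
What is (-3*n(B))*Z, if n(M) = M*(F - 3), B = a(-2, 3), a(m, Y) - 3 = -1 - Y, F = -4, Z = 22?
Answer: -462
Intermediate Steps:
a(m, Y) = 2 - Y (a(m, Y) = 3 + (-1 - Y) = 2 - Y)
B = -1 (B = 2 - 1*3 = 2 - 3 = -1)
n(M) = -7*M (n(M) = M*(-4 - 3) = M*(-7) = -7*M)
(-3*n(B))*Z = -(-21)*(-1)*22 = -3*7*22 = -21*22 = -462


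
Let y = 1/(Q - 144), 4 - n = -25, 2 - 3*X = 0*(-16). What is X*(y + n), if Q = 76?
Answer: 657/34 ≈ 19.324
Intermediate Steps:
X = ⅔ (X = ⅔ - 0*(-16) = ⅔ - ⅓*0 = ⅔ + 0 = ⅔ ≈ 0.66667)
n = 29 (n = 4 - 1*(-25) = 4 + 25 = 29)
y = -1/68 (y = 1/(76 - 144) = 1/(-68) = -1/68 ≈ -0.014706)
X*(y + n) = 2*(-1/68 + 29)/3 = (⅔)*(1971/68) = 657/34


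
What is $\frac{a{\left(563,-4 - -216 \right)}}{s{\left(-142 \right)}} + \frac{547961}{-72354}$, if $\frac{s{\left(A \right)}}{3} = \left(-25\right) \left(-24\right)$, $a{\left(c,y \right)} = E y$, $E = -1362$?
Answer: $- \frac{101287561}{602950} \approx -167.99$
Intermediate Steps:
$a{\left(c,y \right)} = - 1362 y$
$s{\left(A \right)} = 1800$ ($s{\left(A \right)} = 3 \left(\left(-25\right) \left(-24\right)\right) = 3 \cdot 600 = 1800$)
$\frac{a{\left(563,-4 - -216 \right)}}{s{\left(-142 \right)}} + \frac{547961}{-72354} = \frac{\left(-1362\right) \left(-4 - -216\right)}{1800} + \frac{547961}{-72354} = - 1362 \left(-4 + 216\right) \frac{1}{1800} + 547961 \left(- \frac{1}{72354}\right) = \left(-1362\right) 212 \cdot \frac{1}{1800} - \frac{547961}{72354} = \left(-288744\right) \frac{1}{1800} - \frac{547961}{72354} = - \frac{12031}{75} - \frac{547961}{72354} = - \frac{101287561}{602950}$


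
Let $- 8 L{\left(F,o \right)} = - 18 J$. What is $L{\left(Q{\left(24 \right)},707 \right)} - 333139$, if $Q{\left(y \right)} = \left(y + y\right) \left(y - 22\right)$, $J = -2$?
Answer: $- \frac{666287}{2} \approx -3.3314 \cdot 10^{5}$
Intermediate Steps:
$Q{\left(y \right)} = 2 y \left(-22 + y\right)$
$L{\left(F,o \right)} = - \frac{9}{2}$ ($L{\left(F,o \right)} = - \frac{\left(-18\right) \left(-2\right)}{8} = \left(- \frac{1}{8}\right) 36 = - \frac{9}{2}$)
$L{\left(Q{\left(24 \right)},707 \right)} - 333139 = - \frac{9}{2} - 333139 = - \frac{666287}{2}$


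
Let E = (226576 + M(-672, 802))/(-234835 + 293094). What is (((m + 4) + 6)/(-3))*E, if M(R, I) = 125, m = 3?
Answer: -982371/58259 ≈ -16.862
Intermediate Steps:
E = 226701/58259 (E = (226576 + 125)/(-234835 + 293094) = 226701/58259 ≈ 3.8913)
(((m + 4) + 6)/(-3))*E = (((3 + 4) + 6)/(-3))*(226701/58259) = ((7 + 6)*(-1/3))*(226701/58259) = (13*(-1/3))*(226701/58259) = -13/3*226701/58259 = -982371/58259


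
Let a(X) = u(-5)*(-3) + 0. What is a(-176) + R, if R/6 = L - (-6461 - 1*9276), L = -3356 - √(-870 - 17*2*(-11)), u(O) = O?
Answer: 74301 - 24*I*√31 ≈ 74301.0 - 133.63*I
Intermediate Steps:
L = -3356 - 4*I*√31 (L = -3356 - √(-870 - 34*(-11)) = -3356 - √(-870 + 374) = -3356 - √(-496) = -3356 - 4*I*√31 ≈ -3356.0 - 22.271*I)
R = 74286 - 24*I*√31 (R = 6*((-3356 - 4*I*√31) - (-6461 - 1*9276)) = 6*((-3356 - 4*I*√31) - (-6461 - 9276)) = 6*((-3356 - 4*I*√31) - 1*(-15737)) = 6*((-3356 - 4*I*√31) + 15737) = 6*(12381 - 4*I*√31) = 74286 - 24*I*√31 ≈ 74286.0 - 133.63*I)
a(X) = 15 (a(X) = -5*(-3) + 0 = 15 + 0 = 15)
a(-176) + R = 15 + (74286 - 24*I*√31) = 74301 - 24*I*√31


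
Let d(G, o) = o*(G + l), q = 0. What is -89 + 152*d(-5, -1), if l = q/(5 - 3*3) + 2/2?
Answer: 519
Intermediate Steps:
l = 1 (l = 0/(5 - 3*3) + 2/2 = 0/(5 - 9) + 2*(½) = 0/(-4) + 1 = 0*(-¼) + 1 = 0 + 1 = 1)
d(G, o) = o*(1 + G) (d(G, o) = o*(G + 1) = o*(1 + G))
-89 + 152*d(-5, -1) = -89 + 152*(-(1 - 5)) = -89 + 152*(-1*(-4)) = -89 + 152*4 = -89 + 608 = 519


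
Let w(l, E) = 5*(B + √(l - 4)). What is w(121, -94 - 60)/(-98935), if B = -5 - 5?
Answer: 10/19787 - 3*√13/19787 ≈ -4.1272e-5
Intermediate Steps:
B = -10
w(l, E) = -50 + 5*√(-4 + l) (w(l, E) = 5*(-10 + √(l - 4)) = 5*(-10 + √(-4 + l)) = -50 + 5*√(-4 + l))
w(121, -94 - 60)/(-98935) = (-50 + 5*√(-4 + 121))/(-98935) = (-50 + 5*√117)*(-1/98935) = (-50 + 5*(3*√13))*(-1/98935) = (-50 + 15*√13)*(-1/98935) = 10/19787 - 3*√13/19787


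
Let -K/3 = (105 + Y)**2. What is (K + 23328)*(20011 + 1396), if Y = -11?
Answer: -68074260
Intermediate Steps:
K = -26508 (K = -3*(105 - 11)**2 = -3*94**2 = -3*8836 = -26508)
(K + 23328)*(20011 + 1396) = (-26508 + 23328)*(20011 + 1396) = -3180*21407 = -68074260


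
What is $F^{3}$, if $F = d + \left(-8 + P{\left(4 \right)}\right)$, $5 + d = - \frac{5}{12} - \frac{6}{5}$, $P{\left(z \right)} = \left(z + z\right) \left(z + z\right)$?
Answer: $\frac{26013270347}{216000} \approx 1.2043 \cdot 10^{5}$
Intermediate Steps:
$P{\left(z \right)} = 4 z^{2}$ ($P{\left(z \right)} = 2 z 2 z = 4 z^{2}$)
$d = - \frac{397}{60}$ ($d = -5 - \left(\frac{5}{12} + \frac{6}{5}\right) = -5 - \frac{97}{60} = - \frac{397}{60} \approx -6.6167$)
$F = \frac{2963}{60}$ ($F = - \frac{397}{60} - \left(8 - 4 \cdot 4^{2}\right) = - \frac{397}{60} + \left(-8 + 4 \cdot 16\right) = - \frac{397}{60} + \left(-8 + 64\right) = - \frac{397}{60} + 56 = \frac{2963}{60} \approx 49.383$)
$F^{3} = \left(\frac{2963}{60}\right)^{3} = \frac{26013270347}{216000}$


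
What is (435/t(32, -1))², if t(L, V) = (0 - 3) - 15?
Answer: 21025/36 ≈ 584.03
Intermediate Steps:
t(L, V) = -18 (t(L, V) = -3 - 15 = -18)
(435/t(32, -1))² = (435/(-18))² = (435*(-1/18))² = (-145/6)² = 21025/36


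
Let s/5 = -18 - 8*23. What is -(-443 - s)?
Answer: -567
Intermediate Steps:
s = -1010 (s = 5*(-18 - 8*23) = 5*(-18 - 184) = 5*(-202) = -1010)
-(-443 - s) = -(-443 - 1*(-1010)) = -(-443 + 1010) = -1*567 = -567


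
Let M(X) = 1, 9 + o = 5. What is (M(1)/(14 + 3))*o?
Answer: -4/17 ≈ -0.23529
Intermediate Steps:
o = -4 (o = -9 + 5 = -4)
(M(1)/(14 + 3))*o = (1/(14 + 3))*(-4) = (1/17)*(-4) = -4/17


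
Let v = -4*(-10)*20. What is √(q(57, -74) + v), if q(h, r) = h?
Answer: √857 ≈ 29.275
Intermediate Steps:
v = 800 (v = 40*20 = 800)
√(q(57, -74) + v) = √(57 + 800) = √857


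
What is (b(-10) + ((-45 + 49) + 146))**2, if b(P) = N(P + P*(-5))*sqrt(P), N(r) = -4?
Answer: 22340 - 1200*I*sqrt(10) ≈ 22340.0 - 3794.7*I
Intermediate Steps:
b(P) = -4*sqrt(P)
(b(-10) + ((-45 + 49) + 146))**2 = (-4*I*sqrt(10) + ((-45 + 49) + 146))**2 = (-4*I*sqrt(10) + (4 + 146))**2 = (-4*I*sqrt(10) + 150)**2 = (150 - 4*I*sqrt(10))**2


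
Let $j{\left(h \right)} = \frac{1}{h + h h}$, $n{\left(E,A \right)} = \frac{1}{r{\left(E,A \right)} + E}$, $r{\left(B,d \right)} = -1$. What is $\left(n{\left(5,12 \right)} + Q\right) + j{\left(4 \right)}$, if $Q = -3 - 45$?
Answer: $- \frac{477}{10} \approx -47.7$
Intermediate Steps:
$n{\left(E,A \right)} = \frac{1}{-1 + E}$
$j{\left(h \right)} = \frac{1}{h + h^{2}}$
$Q = -48$
$\left(n{\left(5,12 \right)} + Q\right) + j{\left(4 \right)} = \left(\frac{1}{-1 + 5} - 48\right) + \frac{1}{4 \left(1 + 4\right)} = \left(\frac{1}{4} - 48\right) + \frac{1}{4 \cdot 5} = \left(\frac{1}{4} - 48\right) + \frac{1}{4} \cdot \frac{1}{5} = - \frac{191}{4} + \frac{1}{20} = - \frac{477}{10}$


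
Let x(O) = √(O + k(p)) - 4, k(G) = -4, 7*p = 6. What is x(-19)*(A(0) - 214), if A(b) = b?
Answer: 856 - 214*I*√23 ≈ 856.0 - 1026.3*I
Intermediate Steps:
p = 6/7 (p = (⅐)*6 = 6/7 ≈ 0.85714)
x(O) = -4 + √(-4 + O) (x(O) = √(O - 4) - 4 = √(-4 + O) - 4 = -4 + √(-4 + O))
x(-19)*(A(0) - 214) = (-4 + √(-4 - 19))*(0 - 214) = (-4 + √(-23))*(-214) = (-4 + I*√23)*(-214) = 856 - 214*I*√23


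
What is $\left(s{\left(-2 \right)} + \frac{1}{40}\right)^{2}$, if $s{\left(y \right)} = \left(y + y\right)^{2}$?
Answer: $\frac{410881}{1600} \approx 256.8$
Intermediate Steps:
$s{\left(y \right)} = 4 y^{2}$ ($s{\left(y \right)} = \left(2 y\right)^{2} = 4 y^{2}$)
$\left(s{\left(-2 \right)} + \frac{1}{40}\right)^{2} = \left(4 \left(-2\right)^{2} + \frac{1}{40}\right)^{2} = \left(4 \cdot 4 + \frac{1}{40}\right)^{2} = \left(16 + \frac{1}{40}\right)^{2} = \left(\frac{641}{40}\right)^{2} = \frac{410881}{1600}$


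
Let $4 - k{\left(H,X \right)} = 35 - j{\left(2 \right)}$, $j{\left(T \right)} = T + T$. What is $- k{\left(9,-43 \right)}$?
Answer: $27$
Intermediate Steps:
$j{\left(T \right)} = 2 T$
$k{\left(H,X \right)} = -27$ ($k{\left(H,X \right)} = 4 - \left(35 - 2 \cdot 2\right) = 4 - \left(35 - 4\right) = 4 - 31 = -27$)
$- k{\left(9,-43 \right)} = \left(-1\right) \left(-27\right) = 27$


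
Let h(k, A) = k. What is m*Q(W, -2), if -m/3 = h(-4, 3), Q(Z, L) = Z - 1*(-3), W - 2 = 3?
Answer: 96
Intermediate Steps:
W = 5 (W = 2 + 3 = 5)
Q(Z, L) = 3 + Z (Q(Z, L) = Z + 3 = 3 + Z)
m = 12 (m = -3*(-4) = 12)
m*Q(W, -2) = 12*(3 + 5) = 12*8 = 96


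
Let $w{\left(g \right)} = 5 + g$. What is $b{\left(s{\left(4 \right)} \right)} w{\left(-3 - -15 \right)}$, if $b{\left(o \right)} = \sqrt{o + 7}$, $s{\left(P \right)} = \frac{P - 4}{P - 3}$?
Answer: $17 \sqrt{7} \approx 44.978$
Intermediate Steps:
$s{\left(P \right)} = \frac{-4 + P}{-3 + P}$
$b{\left(o \right)} = \sqrt{7 + o}$
$b{\left(s{\left(4 \right)} \right)} w{\left(-3 - -15 \right)} = \sqrt{7 + \frac{-4 + 4}{-3 + 4}} \left(5 - -12\right) = \sqrt{7 + 1^{-1} \cdot 0} \left(5 + \left(-3 + 15\right)\right) = \sqrt{7 + 1 \cdot 0} \left(5 + 12\right) = \sqrt{7 + 0} \cdot 17 = \sqrt{7} \cdot 17 = 17 \sqrt{7}$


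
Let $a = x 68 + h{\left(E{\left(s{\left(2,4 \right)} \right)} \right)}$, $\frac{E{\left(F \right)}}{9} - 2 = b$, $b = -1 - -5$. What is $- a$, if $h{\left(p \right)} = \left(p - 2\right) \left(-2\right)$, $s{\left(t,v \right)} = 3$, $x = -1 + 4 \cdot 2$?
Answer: $-372$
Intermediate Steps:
$x = 7$ ($x = -1 + 8 = 7$)
$b = 4$ ($b = -1 + 5 = 4$)
$E{\left(F \right)} = 54$ ($E{\left(F \right)} = 18 + 9 \cdot 4 = 18 + 36 = 54$)
$h{\left(p \right)} = 4 - 2 p$ ($h{\left(p \right)} = \left(-2 + p\right) \left(-2\right) = 4 - 2 p$)
$a = 372$ ($a = 7 \cdot 68 + \left(4 - 108\right) = 476 + \left(4 - 108\right) = 476 - 104 = 372$)
$- a = \left(-1\right) 372 = -372$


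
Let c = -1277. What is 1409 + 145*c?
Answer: -183756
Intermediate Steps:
1409 + 145*c = 1409 + 145*(-1277) = 1409 - 185165 = -183756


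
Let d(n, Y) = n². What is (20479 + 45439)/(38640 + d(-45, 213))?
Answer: 65918/40665 ≈ 1.6210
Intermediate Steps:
(20479 + 45439)/(38640 + d(-45, 213)) = (20479 + 45439)/(38640 + (-45)²) = 65918/(38640 + 2025) = 65918/40665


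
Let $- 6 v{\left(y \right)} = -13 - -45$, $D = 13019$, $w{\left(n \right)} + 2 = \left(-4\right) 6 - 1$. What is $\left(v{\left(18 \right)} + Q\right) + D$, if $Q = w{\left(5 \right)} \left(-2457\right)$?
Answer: $\frac{238058}{3} \approx 79353.0$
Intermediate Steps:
$w{\left(n \right)} = -27$ ($w{\left(n \right)} = -2 - 25 = -27$)
$v{\left(y \right)} = - \frac{16}{3}$ ($v{\left(y \right)} = - \frac{-13 - -45}{6} = - \frac{-13 + 45}{6} = \left(- \frac{1}{6}\right) 32 = - \frac{16}{3}$)
$Q = 66339$ ($Q = \left(-27\right) \left(-2457\right) = 66339$)
$\left(v{\left(18 \right)} + Q\right) + D = \left(- \frac{16}{3} + 66339\right) + 13019 = \frac{199001}{3} + 13019 = \frac{238058}{3}$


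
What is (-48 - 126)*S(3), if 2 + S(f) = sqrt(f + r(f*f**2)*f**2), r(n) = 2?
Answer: 348 - 174*sqrt(21) ≈ -449.37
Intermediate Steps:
S(f) = -2 + sqrt(f + 2*f**2)
(-48 - 126)*S(3) = (-48 - 126)*(-2 + sqrt(3*(1 + 2*3))) = -174*(-2 + sqrt(3*(1 + 6))) = -174*(-2 + sqrt(3*7)) = -174*(-2 + sqrt(21)) = 348 - 174*sqrt(21)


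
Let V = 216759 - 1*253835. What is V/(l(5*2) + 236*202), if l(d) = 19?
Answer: -37076/47691 ≈ -0.77742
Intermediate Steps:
V = -37076 (V = 216759 - 253835 = -37076)
V/(l(5*2) + 236*202) = -37076/(19 + 236*202) = -37076/(19 + 47672) = -37076/47691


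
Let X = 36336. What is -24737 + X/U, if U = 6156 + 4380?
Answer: -10858029/439 ≈ -24734.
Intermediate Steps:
U = 10536
-24737 + X/U = -24737 + 36336/10536 = -24737 + 36336*(1/10536) = -24737 + 1514/439 = -10858029/439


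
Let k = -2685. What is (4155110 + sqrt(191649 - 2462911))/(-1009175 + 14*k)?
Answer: -831022/209353 - I*sqrt(2271262)/1046765 ≈ -3.9695 - 0.0014397*I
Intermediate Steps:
(4155110 + sqrt(191649 - 2462911))/(-1009175 + 14*k) = (4155110 + sqrt(191649 - 2462911))/(-1009175 + 14*(-2685)) = (4155110 + sqrt(-2271262))/(-1009175 - 37590) = (4155110 + I*sqrt(2271262))/(-1046765) = (4155110 + I*sqrt(2271262))*(-1/1046765) = -831022/209353 - I*sqrt(2271262)/1046765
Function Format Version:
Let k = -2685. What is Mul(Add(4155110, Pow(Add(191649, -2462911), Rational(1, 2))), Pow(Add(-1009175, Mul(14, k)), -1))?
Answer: Add(Rational(-831022, 209353), Mul(Rational(-1, 1046765), I, Pow(2271262, Rational(1, 2)))) ≈ Add(-3.9695, Mul(-0.0014397, I))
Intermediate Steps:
Mul(Add(4155110, Pow(Add(191649, -2462911), Rational(1, 2))), Pow(Add(-1009175, Mul(14, k)), -1)) = Mul(Add(4155110, Pow(Add(191649, -2462911), Rational(1, 2))), Pow(Add(-1009175, Mul(14, -2685)), -1)) = Mul(Add(4155110, Pow(-2271262, Rational(1, 2))), Pow(Add(-1009175, -37590), -1)) = Mul(Add(4155110, Mul(I, Pow(2271262, Rational(1, 2)))), Pow(-1046765, -1)) = Mul(Add(4155110, Mul(I, Pow(2271262, Rational(1, 2)))), Rational(-1, 1046765)) = Add(Rational(-831022, 209353), Mul(Rational(-1, 1046765), I, Pow(2271262, Rational(1, 2))))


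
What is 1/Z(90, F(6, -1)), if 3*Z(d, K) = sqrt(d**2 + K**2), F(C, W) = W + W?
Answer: 3*sqrt(2026)/4052 ≈ 0.033325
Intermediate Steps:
F(C, W) = 2*W
Z(d, K) = sqrt(K**2 + d**2)/3 (Z(d, K) = sqrt(d**2 + K**2)/3 = sqrt(K**2 + d**2)/3)
1/Z(90, F(6, -1)) = 1/(sqrt((2*(-1))**2 + 90**2)/3) = 1/(sqrt((-2)**2 + 8100)/3) = 1/(sqrt(4 + 8100)/3) = 1/(sqrt(8104)/3) = 1/((2*sqrt(2026))/3) = 1/(2*sqrt(2026)/3) = 3*sqrt(2026)/4052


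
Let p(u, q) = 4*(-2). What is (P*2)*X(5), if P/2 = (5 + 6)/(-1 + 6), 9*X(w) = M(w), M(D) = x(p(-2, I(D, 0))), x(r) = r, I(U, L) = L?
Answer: -352/45 ≈ -7.8222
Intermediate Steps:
p(u, q) = -8
M(D) = -8
X(w) = -8/9 (X(w) = (⅑)*(-8) = -8/9)
P = 22/5 (P = 2*((5 + 6)/(-1 + 6)) = 2*(11/5) = 22/5 ≈ 4.4000)
(P*2)*X(5) = ((22/5)*2)*(-8/9) = (44/5)*(-8/9) = -352/45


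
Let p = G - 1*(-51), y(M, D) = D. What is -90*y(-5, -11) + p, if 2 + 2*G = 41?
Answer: 2121/2 ≈ 1060.5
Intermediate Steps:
G = 39/2 (G = -1 + (½)*41 = -1 + 41/2 = 39/2 ≈ 19.500)
p = 141/2 (p = 39/2 - 1*(-51) = 39/2 + 51 = 141/2 ≈ 70.500)
-90*y(-5, -11) + p = -90*(-11) + 141/2 = 990 + 141/2 = 2121/2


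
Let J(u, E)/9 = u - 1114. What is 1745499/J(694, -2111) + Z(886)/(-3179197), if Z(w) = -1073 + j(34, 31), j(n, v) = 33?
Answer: -264251488243/572255460 ≈ -461.77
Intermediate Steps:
J(u, E) = -10026 + 9*u (J(u, E) = 9*(u - 1114) = 9*(-1114 + u) = -10026 + 9*u)
Z(w) = -1040 (Z(w) = -1073 + 33 = -1040)
1745499/J(694, -2111) + Z(886)/(-3179197) = 1745499/(-10026 + 9*694) - 1040/(-3179197) = 1745499/(-10026 + 6246) - 1040*(-1/3179197) = 1745499/(-3780) + 1040/3179197 = 1745499*(-1/3780) + 1040/3179197 = -83119/180 + 1040/3179197 = -264251488243/572255460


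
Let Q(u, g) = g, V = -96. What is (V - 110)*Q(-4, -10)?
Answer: 2060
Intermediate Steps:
(V - 110)*Q(-4, -10) = (-96 - 110)*(-10) = -206*(-10) = 2060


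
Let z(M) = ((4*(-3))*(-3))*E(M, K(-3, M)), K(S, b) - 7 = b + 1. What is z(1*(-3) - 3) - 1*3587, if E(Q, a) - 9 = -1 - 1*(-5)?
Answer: -3119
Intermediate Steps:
K(S, b) = 8 + b (K(S, b) = 7 + (b + 1) = 7 + (1 + b) = 8 + b)
E(Q, a) = 13 (E(Q, a) = 9 + (-1 - 1*(-5)) = 9 + (-1 + 5) = 9 + 4 = 13)
z(M) = 468 (z(M) = ((4*(-3))*(-3))*13 = -12*(-3)*13 = 36*13 = 468)
z(1*(-3) - 3) - 1*3587 = 468 - 1*3587 = 468 - 3587 = -3119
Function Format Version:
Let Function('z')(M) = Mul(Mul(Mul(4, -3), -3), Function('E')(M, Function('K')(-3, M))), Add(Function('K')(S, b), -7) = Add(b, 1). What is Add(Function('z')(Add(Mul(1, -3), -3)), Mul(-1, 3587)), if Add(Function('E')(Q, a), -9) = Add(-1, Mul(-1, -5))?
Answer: -3119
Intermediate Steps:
Function('K')(S, b) = Add(8, b) (Function('K')(S, b) = Add(7, Add(b, 1)) = Add(7, Add(1, b)) = Add(8, b))
Function('E')(Q, a) = 13 (Function('E')(Q, a) = Add(9, Add(-1, Mul(-1, -5))) = Add(9, Add(-1, 5)) = Add(9, 4) = 13)
Function('z')(M) = 468 (Function('z')(M) = Mul(Mul(Mul(4, -3), -3), 13) = Mul(Mul(-12, -3), 13) = Mul(36, 13) = 468)
Add(Function('z')(Add(Mul(1, -3), -3)), Mul(-1, 3587)) = Add(468, Mul(-1, 3587)) = Add(468, -3587) = -3119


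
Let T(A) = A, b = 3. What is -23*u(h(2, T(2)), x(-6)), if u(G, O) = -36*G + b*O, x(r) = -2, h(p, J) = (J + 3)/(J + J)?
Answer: 1173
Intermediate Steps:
h(p, J) = (3 + J)/(2*J) (h(p, J) = (3 + J)/((2*J)) = (3 + J)*(1/(2*J)) = (3 + J)/(2*J))
u(G, O) = -36*G + 3*O
-23*u(h(2, T(2)), x(-6)) = -23*(-18*(3 + 2)/2 + 3*(-2)) = -23*(-18*5/2 - 6) = -23*(-36*5/4 - 6) = -23*(-45 - 6) = -23*(-51) = 1173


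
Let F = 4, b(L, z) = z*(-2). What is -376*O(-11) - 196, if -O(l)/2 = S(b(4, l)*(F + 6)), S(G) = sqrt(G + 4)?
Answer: -196 + 3008*sqrt(14) ≈ 11059.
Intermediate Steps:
b(L, z) = -2*z
S(G) = sqrt(4 + G)
O(l) = -2*sqrt(4 - 20*l) (O(l) = -2*sqrt(4 + (-2*l)*(4 + 6)) = -2*sqrt(4 - 2*l*10) = -2*sqrt(4 - 20*l))
-376*O(-11) - 196 = -(-1504)*sqrt(1 - 5*(-11)) - 196 = -(-1504)*sqrt(1 + 55) - 196 = -(-1504)*sqrt(56) - 196 = -(-1504)*2*sqrt(14) - 196 = -(-3008)*sqrt(14) - 196 = 3008*sqrt(14) - 196 = -196 + 3008*sqrt(14)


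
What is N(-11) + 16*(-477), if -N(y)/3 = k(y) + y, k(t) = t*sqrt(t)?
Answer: -7599 + 33*I*sqrt(11) ≈ -7599.0 + 109.45*I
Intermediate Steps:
k(t) = t**(3/2)
N(y) = -3*y - 3*y**(3/2) (N(y) = -3*(y**(3/2) + y) = -3*(y + y**(3/2)) = -3*y - 3*y**(3/2))
N(-11) + 16*(-477) = (-3*(-11) - (-33)*I*sqrt(11)) + 16*(-477) = (33 - (-33)*I*sqrt(11)) - 7632 = (33 + 33*I*sqrt(11)) - 7632 = -7599 + 33*I*sqrt(11)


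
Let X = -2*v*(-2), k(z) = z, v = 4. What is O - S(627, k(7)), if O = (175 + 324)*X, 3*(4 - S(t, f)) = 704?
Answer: 24644/3 ≈ 8214.7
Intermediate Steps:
X = 16 (X = -2*4*(-2) = -8*(-2) = 16)
S(t, f) = -692/3 (S(t, f) = 4 - ⅓*704 = 4 - 704/3 = -692/3)
O = 7984 (O = (175 + 324)*16 = 499*16 = 7984)
O - S(627, k(7)) = 7984 - 1*(-692/3) = 7984 + 692/3 = 24644/3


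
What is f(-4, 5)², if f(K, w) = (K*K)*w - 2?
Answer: 6084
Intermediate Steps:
f(K, w) = -2 + w*K² (f(K, w) = K²*w - 2 = w*K² - 2 = -2 + w*K²)
f(-4, 5)² = (-2 + 5*(-4)²)² = (-2 + 5*16)² = (-2 + 80)² = 78² = 6084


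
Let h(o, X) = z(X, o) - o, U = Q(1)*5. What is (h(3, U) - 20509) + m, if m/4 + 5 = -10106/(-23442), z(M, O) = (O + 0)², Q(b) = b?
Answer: -240529871/11721 ≈ -20521.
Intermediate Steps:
U = 5 (U = 1*5 = 5)
z(M, O) = O²
h(o, X) = o² - o
m = -214208/11721 (m = -20 + 4*(-10106/(-23442)) = -20 + 4*(-10106*(-1/23442)) = -20 + 4*(5053/11721) = -20 + 20212/11721 = -214208/11721 ≈ -18.276)
(h(3, U) - 20509) + m = (3*(-1 + 3) - 20509) - 214208/11721 = (3*2 - 20509) - 214208/11721 = (6 - 20509) - 214208/11721 = -20503 - 214208/11721 = -240529871/11721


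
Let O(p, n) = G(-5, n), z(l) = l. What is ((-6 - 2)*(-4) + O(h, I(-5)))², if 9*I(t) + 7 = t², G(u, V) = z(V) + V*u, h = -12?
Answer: 576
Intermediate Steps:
G(u, V) = V + V*u
I(t) = -7/9 + t²/9
O(p, n) = -4*n (O(p, n) = n*(1 - 5) = n*(-4) = -4*n)
((-6 - 2)*(-4) + O(h, I(-5)))² = ((-6 - 2)*(-4) - 4*(-7/9 + (⅑)*(-5)²))² = (-8*(-4) - 4*(-7/9 + (⅑)*25))² = (32 - 4*(-7/9 + 25/9))² = (32 - 4*2)² = (32 - 8)² = 24² = 576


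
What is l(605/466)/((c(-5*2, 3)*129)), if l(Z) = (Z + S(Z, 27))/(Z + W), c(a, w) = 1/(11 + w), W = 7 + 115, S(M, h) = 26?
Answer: 178094/7411953 ≈ 0.024028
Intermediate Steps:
W = 122
l(Z) = (26 + Z)/(122 + Z) (l(Z) = (Z + 26)/(Z + 122) = (26 + Z)/(122 + Z))
l(605/466)/((c(-5*2, 3)*129)) = ((26 + 605/466)/(122 + 605/466))/((129/(11 + 3))) = ((26 + 605*(1/466))/(122 + 605*(1/466)))/((129/14)) = ((26 + 605/466)/(122 + 605/466))/(((1/14)*129)) = ((12721/466)/(57457/466))/(129/14) = ((466/57457)*(12721/466))*(14/129) = (12721/57457)*(14/129) = 178094/7411953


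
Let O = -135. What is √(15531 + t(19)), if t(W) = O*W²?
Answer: 2*I*√8301 ≈ 182.22*I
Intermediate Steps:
t(W) = -135*W²
√(15531 + t(19)) = √(15531 - 135*19²) = √(15531 - 135*361) = √(15531 - 48735) = √(-33204) = 2*I*√8301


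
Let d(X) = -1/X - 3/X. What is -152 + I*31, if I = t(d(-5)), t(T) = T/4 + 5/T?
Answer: 959/20 ≈ 47.950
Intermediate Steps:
d(X) = -4/X
t(T) = 5/T + T/4 (t(T) = T*(¼) + 5/T = T/4 + 5/T = 5/T + T/4)
I = 129/20 (I = 5/((-4/(-5))) + (-4/(-5))/4 = 5/((-4*(-⅕))) + (-4*(-⅕))/4 = 5/(⅘) + (¼)*(⅘) = 5*(5/4) + ⅕ = 25/4 + ⅕ = 129/20 ≈ 6.4500)
-152 + I*31 = -152 + (129/20)*31 = -152 + 3999/20 = 959/20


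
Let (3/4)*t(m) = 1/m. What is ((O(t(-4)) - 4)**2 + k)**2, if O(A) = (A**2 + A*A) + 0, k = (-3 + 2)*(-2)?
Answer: 1737124/6561 ≈ 264.77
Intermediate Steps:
t(m) = 4/(3*m)
k = 2 (k = -1*(-2) = 2)
O(A) = 2*A**2 (O(A) = (A**2 + A**2) + 0 = 2*A**2 + 0 = 2*A**2)
((O(t(-4)) - 4)**2 + k)**2 = ((2*((4/3)/(-4))**2 - 4)**2 + 2)**2 = ((2*((4/3)*(-1/4))**2 - 4)**2 + 2)**2 = ((2*(-1/3)**2 - 4)**2 + 2)**2 = ((2*(1/9) - 4)**2 + 2)**2 = ((2/9 - 4)**2 + 2)**2 = ((-34/9)**2 + 2)**2 = (1156/81 + 2)**2 = (1318/81)**2 = 1737124/6561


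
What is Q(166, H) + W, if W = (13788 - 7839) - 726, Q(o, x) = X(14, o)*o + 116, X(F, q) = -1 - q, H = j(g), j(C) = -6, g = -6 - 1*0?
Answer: -22383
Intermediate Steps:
g = -6 (g = -6 + 0 = -6)
H = -6
Q(o, x) = 116 + o*(-1 - o) (Q(o, x) = (-1 - o)*o + 116 = o*(-1 - o) + 116 = 116 + o*(-1 - o))
W = 5223 (W = 5949 - 726 = 5223)
Q(166, H) + W = (116 - 1*166*(1 + 166)) + 5223 = (116 - 1*166*167) + 5223 = (116 - 27722) + 5223 = -27606 + 5223 = -22383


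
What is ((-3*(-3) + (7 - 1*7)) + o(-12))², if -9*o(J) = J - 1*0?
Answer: 961/9 ≈ 106.78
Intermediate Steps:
o(J) = -J/9 (o(J) = -(J - 1*0)/9 = -(J + 0)/9 = -J/9)
((-3*(-3) + (7 - 1*7)) + o(-12))² = ((-3*(-3) + (7 - 1*7)) - ⅑*(-12))² = ((9 + (7 - 7)) + 4/3)² = ((9 + 0) + 4/3)² = (9 + 4/3)² = (31/3)² = 961/9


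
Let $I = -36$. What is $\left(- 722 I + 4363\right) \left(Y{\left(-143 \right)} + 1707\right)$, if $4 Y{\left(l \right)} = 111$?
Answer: $\frac{210633345}{4} \approx 5.2658 \cdot 10^{7}$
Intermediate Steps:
$Y{\left(l \right)} = \frac{111}{4}$ ($Y{\left(l \right)} = \frac{1}{4} \cdot 111 = \frac{111}{4}$)
$\left(- 722 I + 4363\right) \left(Y{\left(-143 \right)} + 1707\right) = \left(\left(-722\right) \left(-36\right) + 4363\right) \left(\frac{111}{4} + 1707\right) = \left(25992 + 4363\right) \frac{6939}{4} = 30355 \cdot \frac{6939}{4} = \frac{210633345}{4}$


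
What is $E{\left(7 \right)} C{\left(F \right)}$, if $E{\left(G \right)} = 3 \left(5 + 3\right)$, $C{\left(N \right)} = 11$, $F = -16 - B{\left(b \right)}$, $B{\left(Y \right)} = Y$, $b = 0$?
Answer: $264$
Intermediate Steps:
$F = -16$ ($F = -16 - 0 = -16 + 0 = -16$)
$E{\left(G \right)} = 24$ ($E{\left(G \right)} = 3 \cdot 8 = 24$)
$E{\left(7 \right)} C{\left(F \right)} = 24 \cdot 11 = 264$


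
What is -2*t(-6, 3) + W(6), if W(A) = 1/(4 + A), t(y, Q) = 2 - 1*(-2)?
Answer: -79/10 ≈ -7.9000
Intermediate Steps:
t(y, Q) = 4 (t(y, Q) = 2 + 2 = 4)
-2*t(-6, 3) + W(6) = -2*4 + 1/(4 + 6) = -8 + 1/10 = -8 + ⅒ = -79/10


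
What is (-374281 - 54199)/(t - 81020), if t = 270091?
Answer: -428480/189071 ≈ -2.2662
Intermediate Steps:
(-374281 - 54199)/(t - 81020) = (-374281 - 54199)/(270091 - 81020) = -428480/189071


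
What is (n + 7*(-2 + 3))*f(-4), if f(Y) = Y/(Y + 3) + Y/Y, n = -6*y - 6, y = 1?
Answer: -25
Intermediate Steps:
n = -12 (n = -6*1 - 6 = -6 - 6 = -12)
f(Y) = 1 + Y/(3 + Y) (f(Y) = Y/(3 + Y) + 1 = 1 + Y/(3 + Y))
(n + 7*(-2 + 3))*f(-4) = (-12 + 7*(-2 + 3))*((3 + 2*(-4))/(3 - 4)) = (-12 + 7*1)*((3 - 8)/(-1)) = (-12 + 7)*(-1*(-5)) = -5*5 = -25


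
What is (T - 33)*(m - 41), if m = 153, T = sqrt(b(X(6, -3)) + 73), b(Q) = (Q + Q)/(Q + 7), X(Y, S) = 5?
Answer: -3696 + 56*sqrt(2658)/3 ≈ -2733.6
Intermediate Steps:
b(Q) = 2*Q/(7 + Q) (b(Q) = (2*Q)/(7 + Q) = 2*Q/(7 + Q))
T = sqrt(2658)/6 (T = sqrt(2*5/(7 + 5) + 73) = sqrt(2*5/12 + 73) = sqrt(2*5*(1/12) + 73) = sqrt(5/6 + 73) = sqrt(443/6) = sqrt(2658)/6 ≈ 8.5926)
(T - 33)*(m - 41) = (sqrt(2658)/6 - 33)*(153 - 41) = (-33 + sqrt(2658)/6)*112 = -3696 + 56*sqrt(2658)/3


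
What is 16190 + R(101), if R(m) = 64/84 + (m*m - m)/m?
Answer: 342106/21 ≈ 16291.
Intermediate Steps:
R(m) = 16/21 + (m² - m)/m (R(m) = 64*(1/84) + (m² - m)/m = 16/21 + (m² - m)/m)
16190 + R(101) = 16190 + (-5/21 + 101) = 16190 + 2116/21 = 342106/21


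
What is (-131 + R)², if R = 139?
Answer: 64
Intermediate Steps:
(-131 + R)² = (-131 + 139)² = 8² = 64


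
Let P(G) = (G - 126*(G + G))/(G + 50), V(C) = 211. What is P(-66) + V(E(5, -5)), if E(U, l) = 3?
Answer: -6595/8 ≈ -824.38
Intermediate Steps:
P(G) = -251*G/(50 + G) (P(G) = (G - 252*G)/(50 + G) = (-251*G)/(50 + G) = -251*G/(50 + G))
P(-66) + V(E(5, -5)) = -251*(-66)/(50 - 66) + 211 = -251*(-66)/(-16) + 211 = -251*(-66)*(-1/16) + 211 = -8283/8 + 211 = -6595/8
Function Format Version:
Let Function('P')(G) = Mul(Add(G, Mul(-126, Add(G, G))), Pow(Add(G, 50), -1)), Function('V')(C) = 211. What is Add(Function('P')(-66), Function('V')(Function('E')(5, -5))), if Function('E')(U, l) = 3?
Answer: Rational(-6595, 8) ≈ -824.38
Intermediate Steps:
Function('P')(G) = Mul(-251, G, Pow(Add(50, G), -1)) (Function('P')(G) = Mul(Add(G, Mul(-126, Mul(2, G))), Pow(Add(50, G), -1)) = Mul(Add(G, Mul(-252, G)), Pow(Add(50, G), -1)) = Mul(Mul(-251, G), Pow(Add(50, G), -1)) = Mul(-251, G, Pow(Add(50, G), -1)))
Add(Function('P')(-66), Function('V')(Function('E')(5, -5))) = Add(Mul(-251, -66, Pow(Add(50, -66), -1)), 211) = Add(Mul(-251, -66, Pow(-16, -1)), 211) = Add(Mul(-251, -66, Rational(-1, 16)), 211) = Add(Rational(-8283, 8), 211) = Rational(-6595, 8)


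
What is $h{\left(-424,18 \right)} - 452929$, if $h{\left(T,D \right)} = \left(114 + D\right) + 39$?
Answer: $-452758$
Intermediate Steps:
$h{\left(T,D \right)} = 153 + D$
$h{\left(-424,18 \right)} - 452929 = \left(153 + 18\right) - 452929 = 171 - 452929 = -452758$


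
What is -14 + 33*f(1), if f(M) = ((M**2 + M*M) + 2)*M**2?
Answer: 118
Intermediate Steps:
f(M) = M**2*(2 + 2*M**2) (f(M) = ((M**2 + M**2) + 2)*M**2 = (2*M**2 + 2)*M**2 = (2 + 2*M**2)*M**2 = M**2*(2 + 2*M**2))
-14 + 33*f(1) = -14 + 33*(2*1**2*(1 + 1**2)) = -14 + 33*(2*1*(1 + 1)) = -14 + 33*(2*1*2) = -14 + 33*4 = -14 + 132 = 118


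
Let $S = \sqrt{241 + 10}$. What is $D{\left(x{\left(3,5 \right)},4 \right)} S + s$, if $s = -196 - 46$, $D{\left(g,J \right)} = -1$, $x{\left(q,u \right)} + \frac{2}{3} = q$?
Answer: $-242 - \sqrt{251} \approx -257.84$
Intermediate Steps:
$S = \sqrt{251} \approx 15.843$
$x{\left(q,u \right)} = - \frac{2}{3} + q$
$s = -242$ ($s = -196 - 46 = -242$)
$D{\left(x{\left(3,5 \right)},4 \right)} S + s = - \sqrt{251} - 242 = -242 - \sqrt{251}$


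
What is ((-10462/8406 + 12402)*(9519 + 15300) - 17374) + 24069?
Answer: 431201242070/1401 ≈ 3.0778e+8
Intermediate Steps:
((-10462/8406 + 12402)*(9519 + 15300) - 17374) + 24069 = ((-10462*1/8406 + 12402)*24819 - 17374) + 24069 = ((-5231/4203 + 12402)*24819 - 17374) + 24069 = ((52120375/4203)*24819 - 17374) + 24069 = (431191862375/1401 - 17374) + 24069 = 431167521401/1401 + 24069 = 431201242070/1401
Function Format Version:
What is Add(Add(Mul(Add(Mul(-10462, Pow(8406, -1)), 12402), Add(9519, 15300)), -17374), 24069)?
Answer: Rational(431201242070, 1401) ≈ 3.0778e+8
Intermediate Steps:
Add(Add(Mul(Add(Mul(-10462, Pow(8406, -1)), 12402), Add(9519, 15300)), -17374), 24069) = Add(Add(Mul(Add(Mul(-10462, Rational(1, 8406)), 12402), 24819), -17374), 24069) = Add(Add(Mul(Add(Rational(-5231, 4203), 12402), 24819), -17374), 24069) = Add(Add(Mul(Rational(52120375, 4203), 24819), -17374), 24069) = Add(Add(Rational(431191862375, 1401), -17374), 24069) = Add(Rational(431167521401, 1401), 24069) = Rational(431201242070, 1401)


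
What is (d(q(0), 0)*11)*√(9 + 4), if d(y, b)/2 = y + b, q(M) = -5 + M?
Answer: -110*√13 ≈ -396.61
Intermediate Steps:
d(y, b) = 2*b + 2*y (d(y, b) = 2*(y + b) = 2*(b + y) = 2*b + 2*y)
(d(q(0), 0)*11)*√(9 + 4) = ((2*0 + 2*(-5 + 0))*11)*√(9 + 4) = ((0 + 2*(-5))*11)*√13 = ((0 - 10)*11)*√13 = (-10*11)*√13 = -110*√13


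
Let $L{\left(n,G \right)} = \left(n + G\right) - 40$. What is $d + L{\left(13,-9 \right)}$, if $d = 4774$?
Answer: $4738$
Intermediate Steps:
$L{\left(n,G \right)} = -40 + G + n$ ($L{\left(n,G \right)} = \left(G + n\right) - 40 = -40 + G + n$)
$d + L{\left(13,-9 \right)} = 4774 - 36 = 4738$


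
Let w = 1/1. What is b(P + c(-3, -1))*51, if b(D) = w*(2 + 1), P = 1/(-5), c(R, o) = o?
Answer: 153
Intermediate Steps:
w = 1
P = -⅕ ≈ -0.20000
b(D) = 3 (b(D) = 1*(2 + 1) = 1*3 = 3)
b(P + c(-3, -1))*51 = 3*51 = 153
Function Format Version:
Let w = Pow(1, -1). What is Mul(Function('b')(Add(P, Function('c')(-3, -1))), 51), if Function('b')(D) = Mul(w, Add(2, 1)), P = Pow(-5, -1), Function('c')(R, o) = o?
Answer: 153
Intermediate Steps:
w = 1
P = Rational(-1, 5) ≈ -0.20000
Function('b')(D) = 3 (Function('b')(D) = Mul(1, Add(2, 1)) = Mul(1, 3) = 3)
Mul(Function('b')(Add(P, Function('c')(-3, -1))), 51) = Mul(3, 51) = 153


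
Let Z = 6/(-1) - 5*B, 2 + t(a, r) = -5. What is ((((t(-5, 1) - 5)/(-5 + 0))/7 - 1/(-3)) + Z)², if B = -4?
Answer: 2374681/11025 ≈ 215.39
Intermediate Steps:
t(a, r) = -7 (t(a, r) = -2 - 5 = -7)
Z = 14 (Z = 6/(-1) - 5*(-4) = 6*(-1) + 20 = -6 + 20 = 14)
((((t(-5, 1) - 5)/(-5 + 0))/7 - 1/(-3)) + Z)² = ((((-7 - 5)/(-5 + 0))/7 - 1/(-3)) + 14)² = ((-12/(-5)*(⅐) - 1*(-⅓)) + 14)² = ((-12*(-⅕)*(⅐) + ⅓) + 14)² = (((12/5)*(⅐) + ⅓) + 14)² = ((12/35 + ⅓) + 14)² = (71/105 + 14)² = (1541/105)² = 2374681/11025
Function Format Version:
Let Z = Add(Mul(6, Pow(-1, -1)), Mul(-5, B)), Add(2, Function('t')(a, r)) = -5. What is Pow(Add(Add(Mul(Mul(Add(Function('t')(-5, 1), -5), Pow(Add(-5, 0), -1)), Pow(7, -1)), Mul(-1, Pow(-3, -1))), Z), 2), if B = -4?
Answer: Rational(2374681, 11025) ≈ 215.39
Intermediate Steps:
Function('t')(a, r) = -7 (Function('t')(a, r) = Add(-2, -5) = -7)
Z = 14 (Z = Add(Mul(6, Pow(-1, -1)), Mul(-5, -4)) = Add(Mul(6, -1), 20) = Add(-6, 20) = 14)
Pow(Add(Add(Mul(Mul(Add(Function('t')(-5, 1), -5), Pow(Add(-5, 0), -1)), Pow(7, -1)), Mul(-1, Pow(-3, -1))), Z), 2) = Pow(Add(Add(Mul(Mul(Add(-7, -5), Pow(Add(-5, 0), -1)), Pow(7, -1)), Mul(-1, Pow(-3, -1))), 14), 2) = Pow(Add(Add(Mul(Mul(-12, Pow(-5, -1)), Rational(1, 7)), Mul(-1, Rational(-1, 3))), 14), 2) = Pow(Add(Add(Mul(Mul(-12, Rational(-1, 5)), Rational(1, 7)), Rational(1, 3)), 14), 2) = Pow(Add(Add(Mul(Rational(12, 5), Rational(1, 7)), Rational(1, 3)), 14), 2) = Pow(Add(Add(Rational(12, 35), Rational(1, 3)), 14), 2) = Pow(Add(Rational(71, 105), 14), 2) = Pow(Rational(1541, 105), 2) = Rational(2374681, 11025)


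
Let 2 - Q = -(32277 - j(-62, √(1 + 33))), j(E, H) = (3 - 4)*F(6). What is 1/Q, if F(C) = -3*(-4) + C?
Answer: 1/32297 ≈ 3.0963e-5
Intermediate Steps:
F(C) = 12 + C
j(E, H) = -18 (j(E, H) = (3 - 4)*(12 + 6) = -1*18 = -18)
Q = 32297 (Q = 2 - (-1)*(32277 - 1*(-18)) = 2 - (-1)*(32277 + 18) = 2 - (-1)*32295 = 2 - 1*(-32295) = 2 + 32295 = 32297)
1/Q = 1/32297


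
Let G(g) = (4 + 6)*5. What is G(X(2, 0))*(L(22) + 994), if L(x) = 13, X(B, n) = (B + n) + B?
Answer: 50350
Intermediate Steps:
X(B, n) = n + 2*B
G(g) = 50 (G(g) = 10*5 = 50)
G(X(2, 0))*(L(22) + 994) = 50*(13 + 994) = 50*1007 = 50350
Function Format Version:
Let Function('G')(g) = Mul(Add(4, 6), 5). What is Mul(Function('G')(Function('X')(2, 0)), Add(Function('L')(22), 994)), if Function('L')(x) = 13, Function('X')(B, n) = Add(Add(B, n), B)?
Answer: 50350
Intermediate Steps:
Function('X')(B, n) = Add(n, Mul(2, B))
Function('G')(g) = 50 (Function('G')(g) = Mul(10, 5) = 50)
Mul(Function('G')(Function('X')(2, 0)), Add(Function('L')(22), 994)) = Mul(50, Add(13, 994)) = Mul(50, 1007) = 50350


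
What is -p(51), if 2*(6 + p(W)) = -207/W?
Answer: 273/34 ≈ 8.0294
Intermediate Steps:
p(W) = -6 - 207/(2*W) (p(W) = -6 + (-207/W)/2 = -6 - 207/(2*W))
-p(51) = -(-6 - 207/2/51) = -(-6 - 207/2*1/51) = -(-6 - 69/34) = -1*(-273/34) = 273/34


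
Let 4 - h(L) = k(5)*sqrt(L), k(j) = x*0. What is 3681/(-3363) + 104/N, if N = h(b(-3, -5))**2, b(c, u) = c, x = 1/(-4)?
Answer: 12119/2242 ≈ 5.4054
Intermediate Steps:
x = -1/4 ≈ -0.25000
k(j) = 0 (k(j) = -1/4*0 = 0)
h(L) = 4 (h(L) = 4 - 0*sqrt(L) = 4 - 1*0 = 4 + 0 = 4)
N = 16 (N = 4**2 = 16)
3681/(-3363) + 104/N = 3681/(-3363) + 104/16 = 3681*(-1/3363) + 104*(1/16) = -1227/1121 + 13/2 = 12119/2242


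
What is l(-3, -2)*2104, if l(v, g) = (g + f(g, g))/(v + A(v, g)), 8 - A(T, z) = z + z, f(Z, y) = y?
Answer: -8416/9 ≈ -935.11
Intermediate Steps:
A(T, z) = 8 - 2*z (A(T, z) = 8 - (z + z) = 8 - 2*z)
l(v, g) = 2*g/(8 + v - 2*g) (l(v, g) = (g + g)/(v + (8 - 2*g)) = (2*g)/(8 + v - 2*g) = 2*g/(8 + v - 2*g))
l(-3, -2)*2104 = (2*(-2)/(8 - 3 - 2*(-2)))*2104 = (2*(-2)/(8 - 3 + 4))*2104 = (2*(-2)/9)*2104 = (2*(-2)*(⅑))*2104 = -4/9*2104 = -8416/9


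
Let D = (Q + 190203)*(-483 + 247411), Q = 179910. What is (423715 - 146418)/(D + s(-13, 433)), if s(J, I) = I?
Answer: 277297/91391263297 ≈ 3.0342e-6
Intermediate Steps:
D = 91391262864 (D = (179910 + 190203)*(-483 + 247411) = 370113*246928 = 91391262864)
(423715 - 146418)/(D + s(-13, 433)) = (423715 - 146418)/(91391262864 + 433) = 277297/91391263297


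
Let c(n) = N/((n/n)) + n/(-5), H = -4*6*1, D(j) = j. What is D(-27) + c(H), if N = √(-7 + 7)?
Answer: -111/5 ≈ -22.200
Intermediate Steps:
N = 0 (N = √0 = 0)
H = -24 (H = -24*1 = -24)
c(n) = -n/5 (c(n) = 0/((n/n)) + n/(-5) = 0/1 + n*(-⅕) = 0*1 - n/5 = 0 - n/5 = -n/5)
D(-27) + c(H) = -27 - ⅕*(-24) = -27 + 24/5 = -111/5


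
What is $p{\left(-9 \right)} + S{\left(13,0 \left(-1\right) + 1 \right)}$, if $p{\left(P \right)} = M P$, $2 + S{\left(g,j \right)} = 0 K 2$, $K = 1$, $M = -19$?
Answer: $169$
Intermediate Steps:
$S{\left(g,j \right)} = -2$ ($S{\left(g,j \right)} = -2 + 0 \cdot 1 \cdot 2 = -2 + 0 \cdot 2 = -2 + 0 = -2$)
$p{\left(P \right)} = - 19 P$
$p{\left(-9 \right)} + S{\left(13,0 \left(-1\right) + 1 \right)} = \left(-19\right) \left(-9\right) - 2 = 171 - 2 = 169$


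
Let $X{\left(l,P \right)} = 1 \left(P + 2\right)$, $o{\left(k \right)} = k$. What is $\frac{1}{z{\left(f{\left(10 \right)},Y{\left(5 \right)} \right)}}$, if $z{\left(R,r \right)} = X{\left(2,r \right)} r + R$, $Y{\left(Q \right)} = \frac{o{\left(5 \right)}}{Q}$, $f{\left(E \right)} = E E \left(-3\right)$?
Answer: $- \frac{1}{297} \approx -0.003367$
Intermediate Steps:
$f{\left(E \right)} = - 3 E^{2}$ ($f{\left(E \right)} = E^{2} \left(-3\right) = - 3 E^{2}$)
$X{\left(l,P \right)} = 2 + P$ ($X{\left(l,P \right)} = 1 \left(2 + P\right) = 2 + P$)
$Y{\left(Q \right)} = \frac{5}{Q}$
$z{\left(R,r \right)} = R + r \left(2 + r\right)$ ($z{\left(R,r \right)} = \left(2 + r\right) r + R = r \left(2 + r\right) + R = R + r \left(2 + r\right)$)
$\frac{1}{z{\left(f{\left(10 \right)},Y{\left(5 \right)} \right)}} = \frac{1}{- 3 \cdot 10^{2} + \frac{5}{5} \left(2 + \frac{5}{5}\right)} = \frac{1}{\left(-3\right) 100 + 5 \cdot \frac{1}{5} \left(2 + 5 \cdot \frac{1}{5}\right)} = \frac{1}{-300 + 1 \left(2 + 1\right)} = \frac{1}{-300 + 1 \cdot 3} = \frac{1}{-300 + 3} = \frac{1}{-297} = - \frac{1}{297}$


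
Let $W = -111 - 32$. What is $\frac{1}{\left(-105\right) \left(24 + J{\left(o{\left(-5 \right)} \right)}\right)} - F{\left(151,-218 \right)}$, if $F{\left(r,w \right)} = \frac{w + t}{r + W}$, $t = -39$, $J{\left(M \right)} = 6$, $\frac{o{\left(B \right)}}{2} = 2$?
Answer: $\frac{404771}{12600} \approx 32.125$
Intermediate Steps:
$o{\left(B \right)} = 4$ ($o{\left(B \right)} = 2 \cdot 2 = 4$)
$W = -143$
$F{\left(r,w \right)} = \frac{-39 + w}{-143 + r}$ ($F{\left(r,w \right)} = \frac{w - 39}{r - 143} = \frac{-39 + w}{-143 + r}$)
$\frac{1}{\left(-105\right) \left(24 + J{\left(o{\left(-5 \right)} \right)}\right)} - F{\left(151,-218 \right)} = \frac{1}{\left(-105\right) \left(24 + 6\right)} - \frac{-39 - 218}{-143 + 151} = \frac{1}{\left(-105\right) 30} - \frac{1}{8} \left(-257\right) = \frac{1}{-3150} - \frac{1}{8} \left(-257\right) = - \frac{1}{3150} - - \frac{257}{8} = - \frac{1}{3150} + \frac{257}{8} = \frac{404771}{12600}$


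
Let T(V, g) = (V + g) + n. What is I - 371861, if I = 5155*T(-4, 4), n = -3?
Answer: -387326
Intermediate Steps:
T(V, g) = -3 + V + g (T(V, g) = (V + g) - 3 = -3 + V + g)
I = -15465 (I = 5155*(-3 - 4 + 4) = 5155*(-3) = -15465)
I - 371861 = -15465 - 371861 = -387326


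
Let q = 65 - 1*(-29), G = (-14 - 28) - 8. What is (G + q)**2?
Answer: 1936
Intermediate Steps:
G = -50 (G = -42 - 8 = -50)
q = 94 (q = 65 + 29 = 94)
(G + q)**2 = (-50 + 94)**2 = 44**2 = 1936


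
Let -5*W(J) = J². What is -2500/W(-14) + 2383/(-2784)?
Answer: 8583233/136416 ≈ 62.920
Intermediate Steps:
W(J) = -J²/5
-2500/W(-14) + 2383/(-2784) = -2500/((-⅕*(-14)²)) + 2383/(-2784) = -2500/((-⅕*196)) + 2383*(-1/2784) = -2500/(-196/5) - 2383/2784 = -2500*(-5/196) - 2383/2784 = 3125/49 - 2383/2784 = 8583233/136416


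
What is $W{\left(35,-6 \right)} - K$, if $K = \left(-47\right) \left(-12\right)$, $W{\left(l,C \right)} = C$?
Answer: $-570$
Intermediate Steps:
$K = 564$
$W{\left(35,-6 \right)} - K = -6 - 564 = -570$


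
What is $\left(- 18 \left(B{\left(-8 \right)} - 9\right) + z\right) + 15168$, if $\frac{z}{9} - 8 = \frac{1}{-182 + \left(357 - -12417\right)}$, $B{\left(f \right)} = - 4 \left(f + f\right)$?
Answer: $\frac{179436009}{12592} \approx 14250.0$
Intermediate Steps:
$B{\left(f \right)} = - 8 f$ ($B{\left(f \right)} = - 4 \cdot 2 f = - 8 f$)
$z = \frac{906633}{12592}$ ($z = 72 + \frac{9}{-182 + \left(357 - -12417\right)} = 72 + \frac{9}{-182 + \left(357 + 12417\right)} = 72 + \frac{9}{-182 + 12774} = 72 + \frac{9}{12592} = \frac{906633}{12592} \approx 72.001$)
$\left(- 18 \left(B{\left(-8 \right)} - 9\right) + z\right) + 15168 = \left(- 18 \left(\left(-8\right) \left(-8\right) - 9\right) + \frac{906633}{12592}\right) + 15168 = \left(- 18 \left(64 - 9\right) + \frac{906633}{12592}\right) + 15168 = \left(\left(-18\right) 55 + \frac{906633}{12592}\right) + 15168 = \left(-990 + \frac{906633}{12592}\right) + 15168 = - \frac{11559447}{12592} + 15168 = \frac{179436009}{12592}$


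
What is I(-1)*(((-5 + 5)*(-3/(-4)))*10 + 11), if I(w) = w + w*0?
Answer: -11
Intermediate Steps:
I(w) = w (I(w) = w + 0 = w)
I(-1)*(((-5 + 5)*(-3/(-4)))*10 + 11) = -(((-5 + 5)*(-3/(-4)))*10 + 11) = -((0*(-3*(-1/4)))*10 + 11) = -((0*(3/4))*10 + 11) = -(0*10 + 11) = -(0 + 11) = -1*11 = -11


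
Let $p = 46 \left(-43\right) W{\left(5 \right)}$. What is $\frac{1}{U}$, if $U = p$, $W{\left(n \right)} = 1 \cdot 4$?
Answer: $- \frac{1}{7912} \approx -0.00012639$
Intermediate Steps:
$W{\left(n \right)} = 4$
$p = -7912$ ($p = 46 \left(-43\right) 4 = \left(-1978\right) 4 = -7912$)
$U = -7912$
$\frac{1}{U} = \frac{1}{-7912} = - \frac{1}{7912}$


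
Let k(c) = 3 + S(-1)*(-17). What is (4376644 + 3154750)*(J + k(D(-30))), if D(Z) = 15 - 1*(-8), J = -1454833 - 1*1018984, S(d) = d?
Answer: -18631139883018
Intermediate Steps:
J = -2473817 (J = -1454833 - 1018984 = -2473817)
D(Z) = 23 (D(Z) = 15 + 8 = 23)
k(c) = 20 (k(c) = 3 - 1*(-17) = 3 + 17 = 20)
(4376644 + 3154750)*(J + k(D(-30))) = (4376644 + 3154750)*(-2473817 + 20) = 7531394*(-2473797) = -18631139883018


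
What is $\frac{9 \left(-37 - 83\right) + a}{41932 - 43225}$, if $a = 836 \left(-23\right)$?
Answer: $\frac{20308}{1293} \approx 15.706$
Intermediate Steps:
$a = -19228$
$\frac{9 \left(-37 - 83\right) + a}{41932 - 43225} = \frac{9 \left(-37 - 83\right) - 19228}{41932 - 43225} = \frac{9 \left(-120\right) - 19228}{-1293} = \left(-1080 - 19228\right) \left(- \frac{1}{1293}\right) = \left(-20308\right) \left(- \frac{1}{1293}\right) = \frac{20308}{1293}$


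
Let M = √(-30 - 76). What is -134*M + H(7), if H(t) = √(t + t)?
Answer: √14 - 134*I*√106 ≈ 3.7417 - 1379.6*I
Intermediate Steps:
H(t) = √2*√t (H(t) = √(2*t) = √2*√t)
M = I*√106 (M = √(-106) = I*√106 ≈ 10.296*I)
-134*M + H(7) = -134*I*√106 + √2*√7 = -134*I*√106 + √14 = √14 - 134*I*√106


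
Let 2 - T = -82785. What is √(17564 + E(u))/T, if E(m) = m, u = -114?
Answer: 5*√698/82787 ≈ 0.0015956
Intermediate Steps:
T = 82787 (T = 2 - 1*(-82785) = 2 + 82785 = 82787)
√(17564 + E(u))/T = √(17564 - 114)/82787 = √17450*(1/82787) = (5*√698)*(1/82787) = 5*√698/82787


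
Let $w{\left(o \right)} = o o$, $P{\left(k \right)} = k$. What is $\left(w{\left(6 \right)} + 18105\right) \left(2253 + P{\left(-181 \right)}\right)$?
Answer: $37588152$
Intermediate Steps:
$w{\left(o \right)} = o^{2}$
$\left(w{\left(6 \right)} + 18105\right) \left(2253 + P{\left(-181 \right)}\right) = \left(6^{2} + 18105\right) \left(2253 - 181\right) = \left(36 + 18105\right) 2072 = 18141 \cdot 2072 = 37588152$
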